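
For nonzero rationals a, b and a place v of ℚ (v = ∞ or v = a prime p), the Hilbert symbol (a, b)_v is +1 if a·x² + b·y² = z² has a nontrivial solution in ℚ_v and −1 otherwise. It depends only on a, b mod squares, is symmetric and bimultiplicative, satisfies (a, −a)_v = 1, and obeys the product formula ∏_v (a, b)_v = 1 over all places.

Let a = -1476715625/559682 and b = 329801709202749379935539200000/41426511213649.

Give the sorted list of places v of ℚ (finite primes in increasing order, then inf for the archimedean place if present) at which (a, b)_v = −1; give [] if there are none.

[2, 5, 7, 11]

(a, b) ≡ (-13090, 170170) mod (ℚ^×)²; places V = {2, 5, 7, 11, 13, 17, 19, 23, 41, ∞}.
(a,b)_41: α=0, u≡24; β=2, v≡2 (mod 41); (24|41)=-1, (2|41)=+1; sign (−1)^0·-1^2·+1^0 = +1.
(a,b)_19: α=2, u≡1; β=6, v≡6 (mod 19); (1|19)=+1, (6|19)=+1; sign (−1)^0·+1^6·+1^2 = +1.
(a,b)_23: α=-4, u≡21; β=-10, v≡13 (mod 23); (21|23)=-1, (13|23)=+1; sign (−1)^0·-1^-10·+1^-4 = +1.
(a,b)_17: α=1, u≡5; β=3, v≡10 (mod 17); (5|17)=-1, (10|17)=-1; sign (−1)^0·-1^3·-1^1 = +1.
(a,b)_5: α=5, u≡3; β=5, v≡1 (mod 5); (3|5)=-1, (1|5)=+1; sign (−1)^0·-1^5·+1^5 = -1.
(a,b)_7: α=1, u≡6; β=3, v≡6 (mod 7); (6|7)=-1, (6|7)=-1; sign (−1)^1·-1^3·-1^1 = -1.
(a,b)_∞: sgn(-13090)=−, sgn(170170)=+, so +1.
(a,b)_13: α=0, u≡3; β=3, v≡4 (mod 13); (3|13)=+1, (4|13)=+1; sign (−1)^0·+1^3·+1^0 = +1.
(a,b)_11: α=1, u≡9; β=1, v≡1 (mod 11); (9|11)=+1, (1|11)=+1; sign (−1)^1·+1^1·+1^1 = -1.
(a,b)_2: α=-1, β=15; u≡7, v≡5 (mod 8); ε(u)ε(v)=1·0, αω(v)=-1·1, βω(u)=15·0; sum ≡ 1  ⇒  -1.
|Ram(-13090, 170170)| = 4, even; anisotropic at {2, 5, 7, 11}.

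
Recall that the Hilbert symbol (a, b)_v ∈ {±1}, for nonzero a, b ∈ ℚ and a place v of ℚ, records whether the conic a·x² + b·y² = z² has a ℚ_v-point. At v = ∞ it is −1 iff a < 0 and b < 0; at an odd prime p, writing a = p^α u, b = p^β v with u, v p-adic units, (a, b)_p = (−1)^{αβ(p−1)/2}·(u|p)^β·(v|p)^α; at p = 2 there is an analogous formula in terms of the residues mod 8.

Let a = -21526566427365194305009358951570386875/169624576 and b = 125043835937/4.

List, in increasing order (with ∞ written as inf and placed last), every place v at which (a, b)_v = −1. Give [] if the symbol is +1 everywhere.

Mod squares: a ≡ -9442259, b ≡ 713. Check v ∈ {∞, 2, 3, 5, 7, 11, 17, 19, 23, 31, 37, 41}.
v=17: a=17^5·(≡7), b=17^2·(≡2) mod 17; (7|17)=-1, (2|17)=+1; (−1)^{5·2·8}·(-1)^2·(+1)^5 = +1.
v=31: a=31^3·(≡22), b=31^1·(≡21) mod 31; (22|31)=-1, (21|31)=-1; (−1)^{3·1·15}·(-1)^1·(-1)^3 = -1.
v=7: a=7^2·(≡6), b=7^0·(≡5) mod 7; (6|7)=-1, (5|7)=-1; (−1)^{2·0·3}·(-1)^0·(-1)^2 = +1.
v=∞: -9442259 < 0 and 713 > 0  ⇒  (a,b)_∞ = +1.
v=3: a=3^2·(≡1), b=3^0·(≡2) mod 3; (1|3)=+1, (2|3)=-1; (−1)^{2·0·1}·(+1)^0·(-1)^2 = +1.
v=37: a=37^-2·(≡25), b=37^0·(≡4) mod 37; (25|37)=+1, (4|37)=+1; (−1)^{-2·0·18}·(+1)^0·(+1)^-2 = +1.
v=19: a=19^5·(≡3), b=19^2·(≡14) mod 19; (3|19)=-1, (14|19)=-1; (−1)^{5·2·9}·(-1)^2·(-1)^5 = -1.
v=5: a=5^4·(≡1), b=5^0·(≡3) mod 5; (1|5)=+1, (3|5)=-1; (−1)^{4·0·2}·(+1)^0·(-1)^4 = +1.
v=41: a=41^5·(≡1), b=41^2·(≡18) mod 41; (1|41)=+1, (18|41)=+1; (−1)^{5·2·20}·(+1)^2·(+1)^5 = +1.
v=2: v_2(a)=-10, v_2(b)=-2; units ≡ 5, 1 (mod 8); ε·ε+αω+βω = 0·0+-10·0+-2·1 ≡ 0  ⇒  (a,b)_2 = +1.
v=11: a=11^-2·(≡1), b=11^0·(≡5) mod 11; (1|11)=+1, (5|11)=+1; (−1)^{-2·0·5}·(+1)^0·(+1)^-2 = +1.
v=23: a=23^5·(≡15), b=23^1·(≡4) mod 23; (15|23)=-1, (4|23)=+1; (−1)^{5·1·11}·(-1)^1·(+1)^5 = +1.
|Ram(-9442259, 713)| = 2, even; anisotropic at {19, 31}.

[19, 31]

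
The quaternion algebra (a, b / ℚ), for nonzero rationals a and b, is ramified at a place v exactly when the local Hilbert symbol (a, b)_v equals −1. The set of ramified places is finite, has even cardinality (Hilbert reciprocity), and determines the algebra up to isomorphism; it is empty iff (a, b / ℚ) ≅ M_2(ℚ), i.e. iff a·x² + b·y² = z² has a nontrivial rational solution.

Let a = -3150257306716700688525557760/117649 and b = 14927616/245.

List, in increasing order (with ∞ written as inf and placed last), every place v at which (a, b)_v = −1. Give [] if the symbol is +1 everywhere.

(a, b) ≡ (-185, 32395) mod (ℚ^×)²; places V = {2, 3, 5, 7, 11, 19, 31, 37, ∞}.
(a,b)_∞: sgn(-185)=−, sgn(32395)=+, so +1.
(a,b)_3: α=2, u≡1; β=2, v≡1 (mod 3); (1|3)=+1, (1|3)=+1; sign (−1)^0·+1^2·+1^2 = +1.
(a,b)_2: α=30, β=8; u≡7, v≡3 (mod 8); ε(u)ε(v)=1·1, αω(v)=30·1, βω(u)=8·0; sum ≡ 1  ⇒  -1.
(a,b)_31: α=4, u≡9; β=1, v≡6 (mod 31); (9|31)=+1, (6|31)=-1; sign (−1)^0·+1^1·-1^4 = +1.
(a,b)_11: α=4, u≡2; β=1, v≡10 (mod 11); (2|11)=-1, (10|11)=-1; sign (−1)^0·-1^1·-1^4 = -1.
(a,b)_5: α=1, u≡2; β=-1, v≡4 (mod 5); (2|5)=-1, (4|5)=+1; sign (−1)^0·-1^-1·+1^1 = -1.
(a,b)_7: α=-6, u≡4; β=-2, v≡5 (mod 7); (4|7)=+1, (5|7)=-1; sign (−1)^0·+1^-2·-1^-6 = +1.
(a,b)_19: α=4, u≡1; β=1, v≡12 (mod 19); (1|19)=+1, (12|19)=-1; sign (−1)^0·+1^1·-1^4 = +1.
(a,b)_37: α=1, u≡13; β=0, v≡13 (mod 37); (13|37)=-1, (13|37)=-1; sign (−1)^0·-1^0·-1^1 = -1.
(-185, 32395 / ℚ) ramifies at {2, 5, 11, 37}: a division algebra.

[2, 5, 11, 37]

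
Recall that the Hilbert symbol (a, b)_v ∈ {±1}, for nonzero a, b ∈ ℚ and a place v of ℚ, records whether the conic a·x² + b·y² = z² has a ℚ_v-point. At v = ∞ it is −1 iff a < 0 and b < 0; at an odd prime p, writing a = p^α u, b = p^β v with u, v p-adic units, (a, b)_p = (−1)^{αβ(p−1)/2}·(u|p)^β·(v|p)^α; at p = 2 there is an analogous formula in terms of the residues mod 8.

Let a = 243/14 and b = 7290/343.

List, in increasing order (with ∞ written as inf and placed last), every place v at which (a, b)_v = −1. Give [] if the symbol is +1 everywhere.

Mod squares: a ≡ 42, b ≡ 70. Check v ∈ {∞, 2, 3, 5, 7}.
v=2: v_2(a)=-1, v_2(b)=1; units ≡ 5, 3 (mod 8); ε·ε+αω+βω = 0·1+-1·1+1·1 ≡ 0  ⇒  (a,b)_2 = +1.
v=∞: 42 > 0 and 70 > 0  ⇒  (a,b)_∞ = +1.
v=3: a=3^5·(≡2), b=3^6·(≡1) mod 3; (2|3)=-1, (1|3)=+1; (−1)^{5·6·1}·(-1)^6·(+1)^5 = +1.
v=7: a=7^-1·(≡6), b=7^-3·(≡3) mod 7; (6|7)=-1, (3|7)=-1; (−1)^{-1·-3·3}·(-1)^-3·(-1)^-1 = -1.
v=5: a=5^0·(≡2), b=5^1·(≡1) mod 5; (2|5)=-1, (1|5)=+1; (−1)^{0·1·2}·(-1)^1·(+1)^0 = -1.
|Ram(42, 70)| = 2, even; anisotropic at {5, 7}.

[5, 7]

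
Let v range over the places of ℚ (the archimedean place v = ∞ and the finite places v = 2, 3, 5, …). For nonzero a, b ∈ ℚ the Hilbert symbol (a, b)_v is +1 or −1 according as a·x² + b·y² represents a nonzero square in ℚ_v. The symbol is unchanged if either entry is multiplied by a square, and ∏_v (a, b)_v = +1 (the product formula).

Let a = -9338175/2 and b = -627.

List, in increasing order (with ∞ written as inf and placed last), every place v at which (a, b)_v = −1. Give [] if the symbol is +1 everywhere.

[2, 7, 11, inf]

(a, b) ≡ (-14, -627) mod (ℚ^×)²; places V = {2, 3, 5, 7, 11, 19, ∞}.
(a,b)_11: α=2, u≡6; β=1, v≡9 (mod 11); (6|11)=-1, (9|11)=+1; sign (−1)^0·-1^1·+1^2 = -1.
(a,b)_3: α=2, u≡1; β=1, v≡1 (mod 3); (1|3)=+1, (1|3)=+1; sign (−1)^0·+1^1·+1^2 = +1.
(a,b)_2: α=-1, β=0; u≡1, v≡5 (mod 8); ε(u)ε(v)=0·0, αω(v)=-1·1, βω(u)=0·0; sum ≡ 1  ⇒  -1.
(a,b)_19: α=0, u≡1; β=1, v≡5 (mod 19); (1|19)=+1, (5|19)=+1; sign (−1)^0·+1^1·+1^0 = +1.
(a,b)_7: α=3, u≡6; β=0, v≡3 (mod 7); (6|7)=-1, (3|7)=-1; sign (−1)^0·-1^0·-1^3 = -1.
(a,b)_5: α=2, u≡4; β=0, v≡3 (mod 5); (4|5)=+1, (3|5)=-1; sign (−1)^0·+1^0·-1^2 = +1.
(a,b)_∞: sgn(-14)=−, sgn(-627)=−, so -1.
|Ram(-14, -627)| = 4, even; anisotropic at {2, 7, 11, ∞}.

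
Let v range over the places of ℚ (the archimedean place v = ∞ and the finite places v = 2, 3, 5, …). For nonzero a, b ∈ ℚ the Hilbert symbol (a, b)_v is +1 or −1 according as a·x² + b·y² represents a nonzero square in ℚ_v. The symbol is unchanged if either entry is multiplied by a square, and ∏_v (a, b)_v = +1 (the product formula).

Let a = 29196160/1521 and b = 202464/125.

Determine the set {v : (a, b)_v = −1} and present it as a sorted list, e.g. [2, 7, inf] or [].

[5, 37]

(a, b) ≡ (190, 7030) mod (ℚ^×)²; places V = {2, 3, 5, 7, 13, 19, 37, ∞}.
(a,b)_3: α=-2, u≡1; β=2, v≡1 (mod 3); (1|3)=+1, (1|3)=+1; sign (−1)^0·+1^2·+1^-2 = +1.
(a,b)_13: α=-2, u≡5; β=0, v≡10 (mod 13); (5|13)=-1, (10|13)=+1; sign (−1)^0·-1^0·+1^-2 = +1.
(a,b)_7: α=4, u≡4; β=0, v≡4 (mod 7); (4|7)=+1, (4|7)=+1; sign (−1)^0·+1^0·+1^4 = +1.
(a,b)_5: α=1, u≡2; β=-3, v≡4 (mod 5); (2|5)=-1, (4|5)=+1; sign (−1)^0·-1^-3·+1^1 = -1.
(a,b)_2: α=7, β=5; u≡7, v≡3 (mod 8); ε(u)ε(v)=1·1, αω(v)=7·1, βω(u)=5·0; sum ≡ 0  ⇒  +1.
(a,b)_19: α=1, u≡15; β=1, v≡17 (mod 19); (15|19)=-1, (17|19)=+1; sign (−1)^1·-1^1·+1^1 = +1.
(a,b)_∞: sgn(190)=+, sgn(7030)=+, so +1.
(a,b)_37: α=0, u≡13; β=1, v≡5 (mod 37); (13|37)=-1, (5|37)=-1; sign (−1)^0·-1^1·-1^0 = -1.
Ram(190, 7030) = {5, 37}; no ℚ_5-point on the conic.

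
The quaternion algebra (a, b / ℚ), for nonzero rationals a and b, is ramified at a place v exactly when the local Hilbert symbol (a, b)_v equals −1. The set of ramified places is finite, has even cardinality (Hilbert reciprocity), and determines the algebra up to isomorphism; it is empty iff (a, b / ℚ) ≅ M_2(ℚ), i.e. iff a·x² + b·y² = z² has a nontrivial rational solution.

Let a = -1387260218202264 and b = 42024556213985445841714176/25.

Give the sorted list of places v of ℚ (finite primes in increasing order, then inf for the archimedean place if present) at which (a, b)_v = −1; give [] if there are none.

[3, 7, 17, 19, 23, 37]

(a, b) ≡ (-646, 732711) mod (ℚ^×)²; places V = {2, 3, 5, 7, 17, 19, 23, 37, 41, ∞}.
(a,b)_∞: sgn(-646)=−, sgn(732711)=+, so +1.
(a,b)_17: α=1, u≡2; β=2, v≡10 (mod 17); (2|17)=+1, (10|17)=-1; sign (−1)^0·+1^2·-1^1 = -1.
(a,b)_3: α=2, u≡2; β=3, v≡1 (mod 3); (2|3)=-1, (1|3)=+1; sign (−1)^0·-1^3·+1^2 = -1.
(a,b)_5: α=0, u≡1; β=-2, v≡1 (mod 5); (1|5)=+1, (1|5)=+1; sign (−1)^0·+1^-2·+1^0 = +1.
(a,b)_41: α=2, u≡16; β=3, v≡2 (mod 41); (16|41)=+1, (2|41)=+1; sign (−1)^0·+1^3·+1^2 = +1.
(a,b)_2: α=3, β=10; u≡5, v≡7 (mod 8); ε(u)ε(v)=0·1, αω(v)=3·0, βω(u)=10·1; sum ≡ 0  ⇒  +1.
(a,b)_7: α=2, u≡3; β=3, v≡4 (mod 7); (3|7)=-1, (4|7)=+1; sign (−1)^0·-1^3·+1^2 = -1.
(a,b)_23: α=2, u≡14; β=3, v≡2 (mod 23); (14|23)=-1, (2|23)=+1; sign (−1)^0·-1^3·+1^2 = -1.
(a,b)_37: α=2, u≡14; β=3, v≡29 (mod 37); (14|37)=-1, (29|37)=-1; sign (−1)^0·-1^3·-1^2 = -1.
(a,b)_19: α=1, u≡1; β=2, v≡2 (mod 19); (1|19)=+1, (2|19)=-1; sign (−1)^0·+1^2·-1^1 = -1.
|Ram(-646, 732711)| = 6, even; anisotropic at {3, 7, 17, 19, 23, 37}.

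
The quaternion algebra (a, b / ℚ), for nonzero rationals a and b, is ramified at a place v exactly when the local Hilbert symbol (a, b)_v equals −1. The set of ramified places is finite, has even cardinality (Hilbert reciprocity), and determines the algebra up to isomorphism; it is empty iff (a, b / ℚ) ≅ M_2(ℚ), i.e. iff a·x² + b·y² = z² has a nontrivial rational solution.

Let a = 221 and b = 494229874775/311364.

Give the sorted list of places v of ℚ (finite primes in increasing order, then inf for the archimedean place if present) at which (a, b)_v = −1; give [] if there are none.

[13, 29]

Mod squares: a ≡ 221, b ≡ 2639. Check v ∈ {∞, 2, 3, 5, 7, 13, 17, 23, 29, 31}.
v=3: a=3^0·(≡2), b=3^-4·(≡2) mod 3; (2|3)=-1, (2|3)=-1; (−1)^{0·-4·1}·(-1)^-4·(-1)^0 = +1.
v=17: a=17^1·(≡13), b=17^2·(≡16) mod 17; (13|17)=+1, (16|17)=+1; (−1)^{1·2·8}·(+1)^2·(+1)^1 = +1.
v=29: a=29^0·(≡18), b=29^1·(≡25) mod 29; (18|29)=-1, (25|29)=+1; (−1)^{0·1·14}·(-1)^1·(+1)^0 = -1.
v=2: v_2(a)=0, v_2(b)=-2; units ≡ 5, 7 (mod 8); ε·ε+αω+βω = 0·1+0·0+-2·1 ≡ 0  ⇒  (a,b)_2 = +1.
v=23: a=23^0·(≡14), b=23^2·(≡10) mod 23; (14|23)=-1, (10|23)=-1; (−1)^{0·2·11}·(-1)^2·(-1)^0 = +1.
v=13: a=13^1·(≡4), b=13^1·(≡11) mod 13; (4|13)=+1, (11|13)=-1; (−1)^{1·1·6}·(+1)^1·(-1)^1 = -1.
v=7: a=7^0·(≡4), b=7^3·(≡6) mod 7; (4|7)=+1, (6|7)=-1; (−1)^{0·3·3}·(+1)^3·(-1)^0 = +1.
v=∞: 221 > 0 and 2639 > 0  ⇒  (a,b)_∞ = +1.
v=31: a=31^0·(≡4), b=31^-2·(≡25) mod 31; (4|31)=+1, (25|31)=+1; (−1)^{0·-2·15}·(+1)^-2·(+1)^0 = +1.
v=5: a=5^0·(≡1), b=5^2·(≡4) mod 5; (1|5)=+1, (4|5)=+1; (−1)^{0·2·2}·(+1)^2·(+1)^0 = +1.
(221, 2639 / ℚ) ramifies at {13, 29}: a division algebra.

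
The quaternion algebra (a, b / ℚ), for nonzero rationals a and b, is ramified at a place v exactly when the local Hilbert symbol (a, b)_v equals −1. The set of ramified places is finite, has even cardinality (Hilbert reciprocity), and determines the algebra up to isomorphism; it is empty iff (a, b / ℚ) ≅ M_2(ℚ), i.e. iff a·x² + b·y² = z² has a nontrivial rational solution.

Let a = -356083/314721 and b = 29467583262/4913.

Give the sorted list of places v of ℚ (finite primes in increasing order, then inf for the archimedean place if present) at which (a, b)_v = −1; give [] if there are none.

[2, 43]

Mod squares: a ≡ -43, b ≡ 1054. Check v ∈ {∞, 2, 3, 7, 11, 13, 17, 31, 43}.
v=13: a=13^2·(≡3), b=13^4·(≡3) mod 13; (3|13)=+1, (3|13)=+1; (−1)^{2·4·6}·(+1)^4·(+1)^2 = +1.
v=2: v_2(a)=0, v_2(b)=1; units ≡ 5, 7 (mod 8); ε·ε+αω+βω = 0·1+0·0+1·1 ≡ 1  ⇒  (a,b)_2 = -1.
v=∞: -43 < 0 and 1054 > 0  ⇒  (a,b)_∞ = +1.
v=17: a=17^-2·(≡16), b=17^-3·(≡12) mod 17; (16|17)=+1, (12|17)=-1; (−1)^{-2·-3·8}·(+1)^-3·(-1)^-2 = +1.
v=7: a=7^2·(≡6), b=7^0·(≡2) mod 7; (6|7)=-1, (2|7)=+1; (−1)^{2·0·3}·(-1)^0·(+1)^2 = +1.
v=3: a=3^-2·(≡2), b=3^2·(≡1) mod 3; (2|3)=-1, (1|3)=+1; (−1)^{-2·2·1}·(-1)^2·(+1)^-2 = +1.
v=43: a=43^1·(≡26), b=43^2·(≡7) mod 43; (26|43)=-1, (7|43)=-1; (−1)^{1·2·21}·(-1)^2·(-1)^1 = -1.
v=31: a=31^0·(≡5), b=31^1·(≡23) mod 31; (5|31)=+1, (23|31)=-1; (−1)^{0·1·15}·(+1)^1·(-1)^0 = +1.
v=11: a=11^-2·(≡4), b=11^0·(≡1) mod 11; (4|11)=+1, (1|11)=+1; (−1)^{-2·0·5}·(+1)^0·(+1)^-2 = +1.
|Ram(-43, 1054)| = 2, even; anisotropic at {2, 43}.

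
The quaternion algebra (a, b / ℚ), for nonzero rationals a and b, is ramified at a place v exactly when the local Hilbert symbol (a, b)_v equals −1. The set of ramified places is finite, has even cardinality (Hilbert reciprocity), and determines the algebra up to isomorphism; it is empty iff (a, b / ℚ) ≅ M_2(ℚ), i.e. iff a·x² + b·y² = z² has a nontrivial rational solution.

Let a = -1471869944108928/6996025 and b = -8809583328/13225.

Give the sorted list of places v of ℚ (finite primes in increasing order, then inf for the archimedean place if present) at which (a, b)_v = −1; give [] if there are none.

[3, 7, 17, inf]

(a, b) ≡ (-78, -238) mod (ℚ^×)²; places V = {2, 3, 5, 7, 13, 17, 23, ∞}.
(a,b)_3: α=7, u≡1; β=4, v≡2 (mod 3); (1|3)=+1, (2|3)=-1; sign (−1)^0·+1^4·-1^7 = -1.
(a,b)_∞: sgn(-78)=−, sgn(-238)=−, so -1.
(a,b)_13: α=5, u≡5; β=4, v≡4 (mod 13); (5|13)=-1, (4|13)=+1; sign (−1)^0·-1^4·+1^5 = +1.
(a,b)_17: α=2, u≡5; β=1, v≡5 (mod 17); (5|17)=-1, (5|17)=-1; sign (−1)^0·-1^1·-1^2 = -1.
(a,b)_5: α=-2, u≡2; β=-2, v≡3 (mod 5); (2|5)=-1, (3|5)=-1; sign (−1)^0·-1^-2·-1^-2 = +1.
(a,b)_23: α=-4, u≡19; β=-2, v≡22 (mod 23); (19|23)=-1, (22|23)=-1; sign (−1)^0·-1^-2·-1^-4 = +1.
(a,b)_7: α=2, u≡5; β=1, v≡4 (mod 7); (5|7)=-1, (4|7)=+1; sign (−1)^0·-1^1·+1^2 = -1.
(a,b)_2: α=7, β=5; u≡1, v≡1 (mod 8); ε(u)ε(v)=0·0, αω(v)=7·0, βω(u)=5·0; sum ≡ 0  ⇒  +1.
|Ram(-78, -238)| = 4, even; anisotropic at {3, 7, 17, ∞}.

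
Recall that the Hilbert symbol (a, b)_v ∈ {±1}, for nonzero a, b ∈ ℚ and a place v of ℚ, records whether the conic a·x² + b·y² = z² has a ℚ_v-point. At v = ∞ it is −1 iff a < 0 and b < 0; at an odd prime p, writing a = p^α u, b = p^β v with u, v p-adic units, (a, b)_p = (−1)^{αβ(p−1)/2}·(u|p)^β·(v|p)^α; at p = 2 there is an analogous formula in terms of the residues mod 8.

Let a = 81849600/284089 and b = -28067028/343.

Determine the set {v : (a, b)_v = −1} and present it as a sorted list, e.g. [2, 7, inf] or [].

[3, 11, 19, 31]

(a, b) ≡ (29, -136059) mod (ℚ^×)²; places V = {2, 3, 5, 7, 11, 13, 19, 29, 31, 41, ∞}.
(a,b)_3: α=2, u≡2; β=1, v≡1 (mod 3); (2|3)=-1, (1|3)=+1; sign (−1)^0·-1^1·+1^2 = -1.
(a,b)_5: α=2, u≡1; β=0, v≡4 (mod 5); (1|5)=+1, (4|5)=+1; sign (−1)^0·+1^0·+1^2 = +1.
(a,b)_29: α=1, u≡24; β=0, v≡9 (mod 29); (24|29)=+1, (9|29)=+1; sign (−1)^0·+1^0·+1^1 = +1.
(a,b)_7: α=2, u≡4; β=-3, v≡4 (mod 7); (4|7)=+1, (4|7)=+1; sign (−1)^0·+1^-3·+1^2 = +1.
(a,b)_41: α=-2, u≡14; β=0, v≡31 (mod 41); (14|41)=-1, (31|41)=+1; sign (−1)^0·-1^0·+1^-2 = +1.
(a,b)_2: α=8, β=2; u≡5, v≡5 (mod 8); ε(u)ε(v)=0·0, αω(v)=8·1, βω(u)=2·1; sum ≡ 0  ⇒  +1.
(a,b)_19: α=0, u≡13; β=3, v≡12 (mod 19); (13|19)=-1, (12|19)=-1; sign (−1)^0·-1^3·-1^0 = -1.
(a,b)_31: α=0, u≡29; β=1, v≡30 (mod 31); (29|31)=-1, (30|31)=-1; sign (−1)^0·-1^1·-1^0 = -1.
(a,b)_11: α=0, u≡10; β=1, v≡6 (mod 11); (10|11)=-1, (6|11)=-1; sign (−1)^0·-1^1·-1^0 = -1.
(a,b)_13: α=-2, u≡10; β=0, v≡10 (mod 13); (10|13)=+1, (10|13)=+1; sign (−1)^0·+1^0·+1^-2 = +1.
(a,b)_∞: sgn(29)=+, sgn(-136059)=−, so +1.
|Ram(29, -136059)| = 4, even; anisotropic at {3, 11, 19, 31}.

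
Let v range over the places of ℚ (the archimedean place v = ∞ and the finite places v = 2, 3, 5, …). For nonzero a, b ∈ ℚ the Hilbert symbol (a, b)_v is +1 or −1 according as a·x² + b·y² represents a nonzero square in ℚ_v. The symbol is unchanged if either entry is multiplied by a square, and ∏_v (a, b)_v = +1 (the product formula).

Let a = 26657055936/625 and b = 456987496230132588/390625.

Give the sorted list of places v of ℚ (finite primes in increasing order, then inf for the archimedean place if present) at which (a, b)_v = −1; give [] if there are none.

Mod squares: a ≡ 3059, b ≡ 123. Check v ∈ {∞, 2, 3, 5, 7, 19, 23, 41}.
v=41: a=41^2·(≡4), b=41^3·(≡19) mod 41; (4|41)=+1, (19|41)=-1; (−1)^{2·3·20}·(+1)^3·(-1)^2 = +1.
v=2: v_2(a)=6, v_2(b)=2; units ≡ 3, 3 (mod 8); ε·ε+αω+βω = 1·1+6·1+2·1 ≡ 1  ⇒  (a,b)_2 = -1.
v=∞: 3059 > 0 and 123 > 0  ⇒  (a,b)_∞ = +1.
v=3: a=3^4·(≡2), b=3^11·(≡2) mod 3; (2|3)=-1, (2|3)=-1; (−1)^{4·11·1}·(-1)^11·(-1)^4 = -1.
v=19: a=19^1·(≡17), b=19^2·(≡1) mod 19; (17|19)=+1, (1|19)=+1; (−1)^{1·2·9}·(+1)^2·(+1)^1 = +1.
v=7: a=7^1·(≡6), b=7^2·(≡4) mod 7; (6|7)=-1, (4|7)=+1; (−1)^{1·2·3}·(-1)^2·(+1)^1 = +1.
v=23: a=23^1·(≡12), b=23^2·(≡18) mod 23; (12|23)=+1, (18|23)=+1; (−1)^{1·2·11}·(+1)^2·(+1)^1 = +1.
v=5: a=5^-4·(≡1), b=5^-8·(≡3) mod 5; (1|5)=+1, (3|5)=-1; (−1)^{-4·-8·2}·(+1)^-8·(-1)^-4 = +1.
|Ram(3059, 123)| = 2, even; anisotropic at {2, 3}.

[2, 3]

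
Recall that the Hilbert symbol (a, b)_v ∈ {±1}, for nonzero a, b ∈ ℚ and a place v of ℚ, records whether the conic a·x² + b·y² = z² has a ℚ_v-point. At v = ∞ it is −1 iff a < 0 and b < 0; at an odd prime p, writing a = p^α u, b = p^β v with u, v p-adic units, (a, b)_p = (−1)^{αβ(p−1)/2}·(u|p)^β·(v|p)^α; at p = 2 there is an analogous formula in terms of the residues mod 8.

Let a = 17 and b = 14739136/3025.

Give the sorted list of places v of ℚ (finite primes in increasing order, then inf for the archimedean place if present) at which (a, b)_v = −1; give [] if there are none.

[23, 31]

(a, b) ≡ (17, 230299) mod (ℚ^×)²; places V = {2, 5, 11, 17, 19, 23, 31, ∞}.
(a,b)_5: α=0, u≡2; β=-2, v≡1 (mod 5); (2|5)=-1, (1|5)=+1; sign (−1)^0·-1^-2·+1^0 = +1.
(a,b)_17: α=1, u≡1; β=1, v≡9 (mod 17); (1|17)=+1, (9|17)=+1; sign (−1)^0·+1^1·+1^1 = +1.
(a,b)_31: α=0, u≡17; β=1, v≡16 (mod 31); (17|31)=-1, (16|31)=+1; sign (−1)^0·-1^1·+1^0 = -1.
(a,b)_2: α=0, β=6; u≡1, v≡3 (mod 8); ε(u)ε(v)=0·1, αω(v)=0·1, βω(u)=6·0; sum ≡ 0  ⇒  +1.
(a,b)_11: α=0, u≡6; β=-2, v≡9 (mod 11); (6|11)=-1, (9|11)=+1; sign (−1)^0·-1^-2·+1^0 = +1.
(a,b)_23: α=0, u≡17; β=1, v≡12 (mod 23); (17|23)=-1, (12|23)=+1; sign (−1)^0·-1^1·+1^0 = -1.
(a,b)_∞: sgn(17)=+, sgn(230299)=+, so +1.
(a,b)_19: α=0, u≡17; β=1, v≡3 (mod 19); (17|19)=+1, (3|19)=-1; sign (−1)^0·+1^1·-1^0 = +1.
Ram(17, 230299) = {23, 31}; no ℚ_23-point on the conic.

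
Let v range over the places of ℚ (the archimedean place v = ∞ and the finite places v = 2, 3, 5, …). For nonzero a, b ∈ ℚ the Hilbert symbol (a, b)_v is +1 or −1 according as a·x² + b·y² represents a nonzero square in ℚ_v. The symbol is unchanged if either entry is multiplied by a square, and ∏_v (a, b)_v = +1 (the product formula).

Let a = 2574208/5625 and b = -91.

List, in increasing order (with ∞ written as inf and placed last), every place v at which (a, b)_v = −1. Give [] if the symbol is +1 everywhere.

Mod squares: a ≡ 238, b ≡ -91. Check v ∈ {∞, 2, 3, 5, 7, 13, 17}.
v=5: a=5^-4·(≡2), b=5^0·(≡4) mod 5; (2|5)=-1, (4|5)=+1; (−1)^{-4·0·2}·(-1)^0·(+1)^-4 = +1.
v=2: v_2(a)=7, v_2(b)=0; units ≡ 7, 5 (mod 8); ε·ε+αω+βω = 1·0+7·1+0·0 ≡ 1  ⇒  (a,b)_2 = -1.
v=7: a=7^1·(≡5), b=7^1·(≡1) mod 7; (5|7)=-1, (1|7)=+1; (−1)^{1·1·3}·(-1)^1·(+1)^1 = +1.
v=∞: 238 > 0 and -91 < 0  ⇒  (a,b)_∞ = +1.
v=17: a=17^1·(≡6), b=17^0·(≡11) mod 17; (6|17)=-1, (11|17)=-1; (−1)^{1·0·8}·(-1)^0·(-1)^1 = -1.
v=13: a=13^2·(≡1), b=13^1·(≡6) mod 13; (1|13)=+1, (6|13)=-1; (−1)^{2·1·6}·(+1)^1·(-1)^2 = +1.
v=3: a=3^-2·(≡1), b=3^0·(≡2) mod 3; (1|3)=+1, (2|3)=-1; (−1)^{-2·0·1}·(+1)^0·(-1)^-2 = +1.
|Ram(238, -91)| = 2, even; anisotropic at {2, 17}.

[2, 17]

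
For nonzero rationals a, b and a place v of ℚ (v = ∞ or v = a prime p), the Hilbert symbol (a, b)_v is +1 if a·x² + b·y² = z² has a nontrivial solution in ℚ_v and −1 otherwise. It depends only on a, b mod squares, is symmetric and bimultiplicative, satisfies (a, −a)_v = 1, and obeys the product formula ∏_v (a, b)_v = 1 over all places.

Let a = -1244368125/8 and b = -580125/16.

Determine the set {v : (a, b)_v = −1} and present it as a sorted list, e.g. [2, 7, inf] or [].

[5, 13, 17, inf]

(a, b) ≡ (-2618, -23205) mod (ℚ^×)²; places V = {2, 3, 5, 7, 11, 13, 17, ∞}.
(a,b)_17: α=1, u≡2; β=1, v≡6 (mod 17); (2|17)=+1, (6|17)=-1; sign (−1)^0·+1^1·-1^1 = -1.
(a,b)_11: α=1, u≡4; β=0, v≡3 (mod 11); (4|11)=+1, (3|11)=+1; sign (−1)^0·+1^0·+1^1 = +1.
(a,b)_3: α=2, u≡1; β=1, v≡2 (mod 3); (1|3)=+1, (2|3)=-1; sign (−1)^0·+1^1·-1^2 = +1.
(a,b)_∞: sgn(-2618)=−, sgn(-23205)=−, so -1.
(a,b)_13: α=2, u≡11; β=1, v≡10 (mod 13); (11|13)=-1, (10|13)=+1; sign (−1)^0·-1^1·+1^2 = -1.
(a,b)_2: α=-3, β=-4; u≡3, v≡3 (mod 8); ε(u)ε(v)=1·1, αω(v)=-3·1, βω(u)=-4·1; sum ≡ 0  ⇒  +1.
(a,b)_5: α=4, u≡2; β=3, v≡4 (mod 5); (2|5)=-1, (4|5)=+1; sign (−1)^0·-1^3·+1^4 = -1.
(a,b)_7: α=1, u≡1; β=1, v≡6 (mod 7); (1|7)=+1, (6|7)=-1; sign (−1)^1·+1^1·-1^1 = +1.
(-2618, -23205 / ℚ) ramifies at {5, 13, 17, ∞}: a division algebra.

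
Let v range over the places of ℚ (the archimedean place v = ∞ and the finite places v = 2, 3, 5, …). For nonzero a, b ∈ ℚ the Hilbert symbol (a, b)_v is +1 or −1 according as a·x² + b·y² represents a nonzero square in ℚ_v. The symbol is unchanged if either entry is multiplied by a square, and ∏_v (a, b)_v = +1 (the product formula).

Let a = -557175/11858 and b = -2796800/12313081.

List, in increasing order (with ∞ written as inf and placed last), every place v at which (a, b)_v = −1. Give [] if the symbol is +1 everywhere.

Mod squares: a ≡ -44574, b ≡ -437. Check v ∈ {∞, 2, 3, 5, 7, 11, 17, 19, 23, 29}.
v=23: a=23^1·(≡19), b=23^1·(≡3) mod 23; (19|23)=-1, (3|23)=+1; (−1)^{1·1·11}·(-1)^1·(+1)^1 = +1.
v=2: v_2(a)=-1, v_2(b)=8; units ≡ 1, 3 (mod 8); ε·ε+αω+βω = 0·1+-1·1+8·0 ≡ 1  ⇒  (a,b)_2 = -1.
v=3: a=3^1·(≡1), b=3^0·(≡1) mod 3; (1|3)=+1, (1|3)=+1; (−1)^{1·0·1}·(+1)^0·(+1)^1 = +1.
v=∞: -44574 < 0 and -437 < 0  ⇒  (a,b)_∞ = -1.
v=7: a=7^-2·(≡1), b=7^0·(≡2) mod 7; (1|7)=+1, (2|7)=+1; (−1)^{-2·0·3}·(+1)^0·(+1)^-2 = +1.
v=17: a=17^1·(≡2), b=17^0·(≡14) mod 17; (2|17)=+1, (14|17)=-1; (−1)^{1·0·8}·(+1)^0·(-1)^1 = -1.
v=19: a=19^1·(≡15), b=19^1·(≡13) mod 19; (15|19)=-1, (13|19)=-1; (−1)^{1·1·9}·(-1)^1·(-1)^1 = -1.
v=5: a=5^2·(≡1), b=5^2·(≡3) mod 5; (1|5)=+1, (3|5)=-1; (−1)^{2·2·2}·(+1)^2·(-1)^2 = +1.
v=11: a=11^-2·(≡3), b=11^-4·(≡1) mod 11; (3|11)=+1, (1|11)=+1; (−1)^{-2·-4·5}·(+1)^-4·(+1)^-2 = +1.
v=29: a=29^0·(≡9), b=29^-2·(≡10) mod 29; (9|29)=+1, (10|29)=-1; (−1)^{0·-2·14}·(+1)^-2·(-1)^0 = +1.
(-44574, -437 / ℚ) ramifies at {2, 17, 19, ∞}: a division algebra.

[2, 17, 19, inf]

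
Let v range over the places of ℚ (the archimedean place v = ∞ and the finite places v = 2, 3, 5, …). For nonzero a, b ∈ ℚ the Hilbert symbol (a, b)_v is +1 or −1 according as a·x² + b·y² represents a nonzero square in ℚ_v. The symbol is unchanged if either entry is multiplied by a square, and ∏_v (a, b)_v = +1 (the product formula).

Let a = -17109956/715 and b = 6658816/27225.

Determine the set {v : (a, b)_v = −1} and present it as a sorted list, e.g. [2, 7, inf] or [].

[11, 13, 19, 41]

(a, b) ≡ (-29315, 19) mod (ℚ^×)²; places V = {2, 3, 5, 11, 13, 17, 19, 37, 41, ∞}.
(a,b)_37: α=0, u≡27; β=2, v≡24 (mod 37); (27|37)=+1, (24|37)=-1; sign (−1)^0·+1^2·-1^0 = +1.
(a,b)_13: α=-1, u≡11; β=0, v≡7 (mod 13); (11|13)=-1, (7|13)=-1; sign (−1)^0·-1^0·-1^-1 = -1.
(a,b)_∞: sgn(-29315)=−, sgn(19)=+, so +1.
(a,b)_11: α=-1, u≡6; β=-2, v≡2 (mod 11); (6|11)=-1, (2|11)=-1; sign (−1)^0·-1^-2·-1^-1 = -1.
(a,b)_2: α=2, β=8; u≡5, v≡3 (mod 8); ε(u)ε(v)=0·1, αω(v)=2·1, βω(u)=8·1; sum ≡ 0  ⇒  +1.
(a,b)_3: α=0, u≡1; β=-2, v≡1 (mod 3); (1|3)=+1, (1|3)=+1; sign (−1)^0·+1^-2·+1^0 = +1.
(a,b)_19: α=2, u≡15; β=1, v≡5 (mod 19); (15|19)=-1, (5|19)=+1; sign (−1)^0·-1^1·+1^2 = -1.
(a,b)_17: α=2, u≡7; β=0, v≡15 (mod 17); (7|17)=-1, (15|17)=+1; sign (−1)^0·-1^0·+1^2 = +1.
(a,b)_5: α=-1, u≡3; β=-2, v≡4 (mod 5); (3|5)=-1, (4|5)=+1; sign (−1)^0·-1^-2·+1^-1 = +1.
(a,b)_41: α=1, u≡40; β=0, v≡6 (mod 41); (40|41)=+1, (6|41)=-1; sign (−1)^0·+1^0·-1^1 = -1.
Ram(-29315, 19) = {11, 13, 19, 41}; no ℚ_11-point on the conic.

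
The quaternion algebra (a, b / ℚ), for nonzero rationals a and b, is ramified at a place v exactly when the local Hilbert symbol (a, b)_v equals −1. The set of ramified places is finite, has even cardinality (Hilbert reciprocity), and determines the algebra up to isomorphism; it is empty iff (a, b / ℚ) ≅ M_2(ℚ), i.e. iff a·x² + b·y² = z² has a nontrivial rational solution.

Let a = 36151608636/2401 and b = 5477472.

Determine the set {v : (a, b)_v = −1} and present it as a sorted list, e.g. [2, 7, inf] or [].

(a, b) ≡ (8151, 38038) mod (ℚ^×)²; places V = {2, 3, 7, 11, 13, 19, ∞}.
(a,b)_13: α=3, u≡12; β=1, v≡1 (mod 13); (12|13)=+1, (1|13)=+1; sign (−1)^0·+1^1·+1^3 = +1.
(a,b)_19: α=1, u≡6; β=1, v≡1 (mod 19); (6|19)=+1, (1|19)=+1; sign (−1)^1·+1^1·+1^1 = -1.
(a,b)_7: α=-4, u≡3; β=1, v≡1 (mod 7); (3|7)=-1, (1|7)=+1; sign (−1)^0·-1^1·+1^-4 = -1.
(a,b)_∞: sgn(8151)=+, sgn(38038)=+, so +1.
(a,b)_2: α=2, β=5; u≡7, v≡3 (mod 8); ε(u)ε(v)=1·1, αω(v)=2·1, βω(u)=5·0; sum ≡ 1  ⇒  -1.
(a,b)_11: α=1, u≡4; β=1, v≡4 (mod 11); (4|11)=+1, (4|11)=+1; sign (−1)^1·+1^1·+1^1 = -1.
(a,b)_3: α=9, u≡2; β=2, v≡1 (mod 3); (2|3)=-1, (1|3)=+1; sign (−1)^0·-1^2·+1^9 = +1.
Ram(8151, 38038) = {2, 7, 11, 19}; no ℚ_2-point on the conic.

[2, 7, 11, 19]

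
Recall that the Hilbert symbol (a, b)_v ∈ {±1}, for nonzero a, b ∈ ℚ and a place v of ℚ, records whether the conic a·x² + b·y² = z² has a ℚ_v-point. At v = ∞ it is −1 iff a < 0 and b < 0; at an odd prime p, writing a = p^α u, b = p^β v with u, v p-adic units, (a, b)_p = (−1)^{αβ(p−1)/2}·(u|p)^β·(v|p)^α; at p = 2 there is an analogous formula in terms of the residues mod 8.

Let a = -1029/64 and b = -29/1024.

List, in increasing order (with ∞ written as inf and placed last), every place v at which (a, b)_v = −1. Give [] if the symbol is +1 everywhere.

(a, b) ≡ (-21, -29) mod (ℚ^×)²; places V = {2, 3, 7, 29, ∞}.
(a,b)_3: α=1, u≡2; β=0, v≡1 (mod 3); (2|3)=-1, (1|3)=+1; sign (−1)^0·-1^0·+1^1 = +1.
(a,b)_2: α=-6, β=-10; u≡3, v≡3 (mod 8); ε(u)ε(v)=1·1, αω(v)=-6·1, βω(u)=-10·1; sum ≡ 1  ⇒  -1.
(a,b)_∞: sgn(-21)=−, sgn(-29)=−, so -1.
(a,b)_29: α=0, u≡17; β=1, v≡16 (mod 29); (17|29)=-1, (16|29)=+1; sign (−1)^0·-1^1·+1^0 = -1.
(a,b)_7: α=3, u≡4; β=0, v≡3 (mod 7); (4|7)=+1, (3|7)=-1; sign (−1)^0·+1^0·-1^3 = -1.
(-21, -29 / ℚ) ramifies at {2, 7, 29, ∞}: a division algebra.

[2, 7, 29, inf]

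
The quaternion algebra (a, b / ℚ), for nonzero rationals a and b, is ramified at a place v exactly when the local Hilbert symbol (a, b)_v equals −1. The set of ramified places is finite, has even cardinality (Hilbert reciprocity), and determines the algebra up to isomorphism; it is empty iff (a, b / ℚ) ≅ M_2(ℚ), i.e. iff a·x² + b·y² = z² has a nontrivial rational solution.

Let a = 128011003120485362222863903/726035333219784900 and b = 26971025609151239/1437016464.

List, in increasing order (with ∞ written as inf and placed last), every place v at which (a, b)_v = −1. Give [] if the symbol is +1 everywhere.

(a, b) ≡ (7, 119) mod (ℚ^×)²; places V = {2, 3, 5, 7, 11, 13, 17, 31, 37, 53, ∞}.
(a,b)_17: α=4, u≡14; β=3, v≡11 (mod 17); (14|17)=-1, (11|17)=-1; sign (−1)^0·-1^3·-1^4 = -1.
(a,b)_3: α=-22, u≡1; β=-12, v≡2 (mod 3); (1|3)=+1, (2|3)=-1; sign (−1)^0·+1^-12·-1^-22 = +1.
(a,b)_31: α=4, u≡10; β=2, v≡15 (mod 31); (10|31)=+1, (15|31)=-1; sign (−1)^0·+1^2·-1^4 = +1.
(a,b)_5: α=-2, u≡3; β=0, v≡1 (mod 5); (3|5)=-1, (1|5)=+1; sign (−1)^0·-1^0·+1^-2 = +1.
(a,b)_∞: sgn(7)=+, sgn(119)=+, so +1.
(a,b)_37: α=-2, u≡36; β=0, v≡2 (mod 37); (36|37)=+1, (2|37)=-1; sign (−1)^0·+1^0·-1^-2 = +1.
(a,b)_2: α=-2, β=-4; u≡7, v≡7 (mod 8); ε(u)ε(v)=1·1, αω(v)=-2·0, βω(u)=-4·0; sum ≡ 1  ⇒  -1.
(a,b)_7: α=9, u≡4; β=5, v≡3 (mod 7); (4|7)=+1, (3|7)=-1; sign (−1)^1·+1^5·-1^9 = +1.
(a,b)_53: α=2, u≡16; β=2, v≡52 (mod 53); (16|53)=+1, (52|53)=+1; sign (−1)^0·+1^2·+1^2 = +1.
(a,b)_13: α=-2, u≡2; β=-2, v≡6 (mod 13); (2|13)=-1, (6|13)=-1; sign (−1)^0·-1^-2·-1^-2 = +1.
(a,b)_11: α=4, u≡8; β=2, v≡5 (mod 11); (8|11)=-1, (5|11)=+1; sign (−1)^0·-1^2·+1^4 = +1.
Ram(7, 119) = {2, 17}; no ℚ_2-point on the conic.

[2, 17]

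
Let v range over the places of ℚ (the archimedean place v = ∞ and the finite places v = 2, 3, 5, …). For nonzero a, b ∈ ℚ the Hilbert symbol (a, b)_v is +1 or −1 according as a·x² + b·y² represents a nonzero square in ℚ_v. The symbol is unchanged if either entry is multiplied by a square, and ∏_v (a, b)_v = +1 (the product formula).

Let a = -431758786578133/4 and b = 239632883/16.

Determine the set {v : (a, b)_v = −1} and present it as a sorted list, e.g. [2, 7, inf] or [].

[2, 19, 23, 31]

(a, b) ≡ (-133, 13547) mod (ℚ^×)²; places V = {2, 7, 19, 23, 31, ∞}.
(a,b)_23: α=2, u≡7; β=1, v≡19 (mod 23); (7|23)=-1, (19|23)=-1; sign (−1)^0·-1^1·-1^2 = -1.
(a,b)_2: α=-2, β=-4; u≡3, v≡3 (mod 8); ε(u)ε(v)=1·1, αω(v)=-2·1, βω(u)=-4·1; sum ≡ 1  ⇒  -1.
(a,b)_19: α=5, u≡13; β=3, v≡14 (mod 19); (13|19)=-1, (14|19)=-1; sign (−1)^1·-1^3·-1^5 = -1.
(a,b)_∞: sgn(-133)=−, sgn(13547)=+, so +1.
(a,b)_7: α=3, u≡1; β=2, v≡4 (mod 7); (1|7)=+1, (4|7)=+1; sign (−1)^0·+1^2·+1^3 = +1.
(a,b)_31: α=2, u≡26; β=1, v≡21 (mod 31); (26|31)=-1, (21|31)=-1; sign (−1)^0·-1^1·-1^2 = -1.
|Ram(-133, 13547)| = 4, even; anisotropic at {2, 19, 23, 31}.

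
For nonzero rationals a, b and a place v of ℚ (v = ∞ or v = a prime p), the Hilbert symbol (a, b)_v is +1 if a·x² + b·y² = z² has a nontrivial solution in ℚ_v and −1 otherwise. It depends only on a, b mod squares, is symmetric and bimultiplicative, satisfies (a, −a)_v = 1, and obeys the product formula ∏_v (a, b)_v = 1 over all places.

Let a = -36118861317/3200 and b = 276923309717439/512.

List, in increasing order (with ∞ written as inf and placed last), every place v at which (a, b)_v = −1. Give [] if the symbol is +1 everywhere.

Mod squares: a ≡ -8026413626, b ≡ 1046878. Check v ∈ {∞, 2, 3, 5, 7, 11, 17, 37, 41, 43, 47}.
v=∞: -8026413626 < 0 and 1046878 > 0  ⇒  (a,b)_∞ = +1.
v=41: a=41^1·(≡8), b=41^2·(≡39) mod 41; (8|41)=+1, (39|41)=+1; (−1)^{1·2·20}·(+1)^2·(+1)^1 = +1.
v=47: a=47^1·(≡27), b=47^1·(≡45) mod 47; (27|47)=+1, (45|47)=-1; (−1)^{1·1·23}·(+1)^1·(-1)^1 = +1.
v=5: a=5^-2·(≡1), b=5^0·(≡2) mod 5; (1|5)=+1, (2|5)=-1; (−1)^{-2·0·2}·(+1)^0·(-1)^-2 = +1.
v=7: a=7^1·(≡2), b=7^1·(≡3) mod 7; (2|7)=+1, (3|7)=-1; (−1)^{1·1·3}·(+1)^1·(-1)^1 = +1.
v=17: a=17^1·(≡9), b=17^2·(≡8) mod 17; (9|17)=+1, (8|17)=+1; (−1)^{1·2·8}·(+1)^2·(+1)^1 = +1.
v=43: a=43^1·(≡17), b=43^1·(≡27) mod 43; (17|43)=+1, (27|43)=-1; (−1)^{1·1·21}·(+1)^1·(-1)^1 = +1.
v=11: a=11^1·(≡1), b=11^2·(≡8) mod 11; (1|11)=+1, (8|11)=-1; (−1)^{1·2·5}·(+1)^2·(-1)^1 = -1.
v=2: v_2(a)=-7, v_2(b)=-9; units ≡ 3, 7 (mod 8); ε·ε+αω+βω = 1·1+-7·0+-9·1 ≡ 0  ⇒  (a,b)_2 = +1.
v=3: a=3^2·(≡1), b=3^2·(≡1) mod 3; (1|3)=+1, (1|3)=+1; (−1)^{2·2·1}·(+1)^2·(+1)^2 = +1.
v=37: a=37^1·(≡22), b=37^1·(≡10) mod 37; (22|37)=-1, (10|37)=+1; (−1)^{1·1·18}·(-1)^1·(+1)^1 = -1.
Ram(-8026413626, 1046878) = {11, 37}; no ℚ_11-point on the conic.

[11, 37]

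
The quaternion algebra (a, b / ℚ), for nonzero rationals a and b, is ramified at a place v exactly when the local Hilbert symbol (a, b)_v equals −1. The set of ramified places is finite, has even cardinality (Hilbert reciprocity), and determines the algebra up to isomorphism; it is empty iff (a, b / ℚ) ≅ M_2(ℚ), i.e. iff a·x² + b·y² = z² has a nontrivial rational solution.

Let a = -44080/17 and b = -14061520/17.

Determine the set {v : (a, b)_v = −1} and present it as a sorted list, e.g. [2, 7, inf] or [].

[29, inf]

Mod squares: a ≡ -46835, b ≡ -17765. Check v ∈ {∞, 2, 5, 11, 17, 19, 29}.
v=29: a=29^1·(≡1), b=29^2·(≡11) mod 29; (1|29)=+1, (11|29)=-1; (−1)^{1·2·14}·(+1)^2·(-1)^1 = -1.
v=5: a=5^1·(≡2), b=5^1·(≡3) mod 5; (2|5)=-1, (3|5)=-1; (−1)^{1·1·2}·(-1)^1·(-1)^1 = +1.
v=∞: -46835 < 0 and -17765 < 0  ⇒  (a,b)_∞ = -1.
v=11: a=11^0·(≡5), b=11^1·(≡2) mod 11; (5|11)=+1, (2|11)=-1; (−1)^{0·1·5}·(+1)^1·(-1)^0 = +1.
v=17: a=17^-1·(≡1), b=17^-1·(≡13) mod 17; (1|17)=+1, (13|17)=+1; (−1)^{-1·-1·8}·(+1)^-1·(+1)^-1 = +1.
v=19: a=19^1·(≡1), b=19^1·(≡15) mod 19; (1|19)=+1, (15|19)=-1; (−1)^{1·1·9}·(+1)^1·(-1)^1 = +1.
v=2: v_2(a)=4, v_2(b)=4; units ≡ 5, 3 (mod 8); ε·ε+αω+βω = 0·1+4·1+4·1 ≡ 0  ⇒  (a,b)_2 = +1.
(-46835, -17765 / ℚ) ramifies at {29, ∞}: a division algebra.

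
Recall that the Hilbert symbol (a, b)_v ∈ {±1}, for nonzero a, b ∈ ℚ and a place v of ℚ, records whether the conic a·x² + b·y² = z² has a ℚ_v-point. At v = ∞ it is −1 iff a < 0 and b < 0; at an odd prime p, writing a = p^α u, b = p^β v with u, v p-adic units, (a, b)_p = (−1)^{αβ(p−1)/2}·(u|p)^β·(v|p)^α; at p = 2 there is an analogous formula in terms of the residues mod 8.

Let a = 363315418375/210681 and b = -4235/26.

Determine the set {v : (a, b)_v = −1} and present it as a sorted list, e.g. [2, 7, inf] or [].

Mod squares: a ≡ 35815, b ≡ -910. Check v ∈ {∞, 2, 3, 5, 7, 11, 13, 17, 19, 29}.
v=13: a=13^3·(≡3), b=13^-1·(≡8) mod 13; (3|13)=+1, (8|13)=-1; (−1)^{3·-1·6}·(+1)^-1·(-1)^3 = -1.
v=17: a=17^-2·(≡4), b=17^0·(≡13) mod 17; (4|17)=+1, (13|17)=+1; (−1)^{-2·0·8}·(+1)^0·(+1)^-2 = +1.
v=3: a=3^-6·(≡1), b=3^0·(≡2) mod 3; (1|3)=+1, (2|3)=-1; (−1)^{-6·0·1}·(+1)^0·(-1)^-6 = +1.
v=19: a=19^1·(≡7), b=19^0·(≡3) mod 19; (7|19)=+1, (3|19)=-1; (−1)^{1·0·9}·(+1)^0·(-1)^1 = -1.
v=11: a=11^0·(≡7), b=11^2·(≡5) mod 11; (7|11)=-1, (5|11)=+1; (−1)^{0·2·5}·(-1)^2·(+1)^0 = +1.
v=2: v_2(a)=0, v_2(b)=-1; units ≡ 7, 1 (mod 8); ε·ε+αω+βω = 1·0+0·0+-1·0 ≡ 0  ⇒  (a,b)_2 = +1.
v=7: a=7^4·(≡6), b=7^1·(≡5) mod 7; (6|7)=-1, (5|7)=-1; (−1)^{4·1·3}·(-1)^1·(-1)^4 = -1.
v=5: a=5^3·(≡2), b=5^1·(≡3) mod 5; (2|5)=-1, (3|5)=-1; (−1)^{3·1·2}·(-1)^1·(-1)^3 = +1.
v=∞: 35815 > 0 and -910 < 0  ⇒  (a,b)_∞ = +1.
v=29: a=29^1·(≡17), b=29^0·(≡10) mod 29; (17|29)=-1, (10|29)=-1; (−1)^{1·0·14}·(-1)^0·(-1)^1 = -1.
(35815, -910 / ℚ) ramifies at {7, 13, 19, 29}: a division algebra.

[7, 13, 19, 29]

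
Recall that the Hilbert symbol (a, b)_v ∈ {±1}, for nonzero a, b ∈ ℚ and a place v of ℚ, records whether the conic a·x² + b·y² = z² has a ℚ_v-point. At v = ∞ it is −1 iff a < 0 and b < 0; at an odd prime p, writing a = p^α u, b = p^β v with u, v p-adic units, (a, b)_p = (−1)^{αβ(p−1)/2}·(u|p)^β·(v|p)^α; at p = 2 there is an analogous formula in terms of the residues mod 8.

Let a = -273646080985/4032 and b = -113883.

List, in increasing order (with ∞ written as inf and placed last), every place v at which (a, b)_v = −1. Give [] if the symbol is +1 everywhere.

[3, 5, 7, 11, 17, 19, 29, inf]

Mod squares: a ≡ -15295, b ≡ -113883. Check v ∈ {∞, 2, 3, 5, 7, 11, 17, 19, 23, 29, 31}.
v=7: a=7^-1·(≡5), b=7^1·(≡6) mod 7; (5|7)=-1, (6|7)=-1; (−1)^{-1·1·3}·(-1)^1·(-1)^-1 = -1.
v=∞: -15295 < 0 and -113883 < 0  ⇒  (a,b)_∞ = -1.
v=11: a=11^0·(≡7), b=11^1·(≡9) mod 11; (7|11)=-1, (9|11)=+1; (−1)^{0·1·5}·(-1)^1·(+1)^0 = -1.
v=29: a=29^0·(≡26), b=29^1·(≡17) mod 29; (26|29)=-1, (17|29)=-1; (−1)^{0·1·14}·(-1)^1·(-1)^0 = -1.
v=2: v_2(a)=-6, v_2(b)=0; units ≡ 1, 5 (mod 8); ε·ε+αω+βω = 0·0+-6·1+0·0 ≡ 0  ⇒  (a,b)_2 = +1.
v=3: a=3^-2·(≡2), b=3^1·(≡1) mod 3; (2|3)=-1, (1|3)=+1; (−1)^{-2·1·1}·(-1)^1·(+1)^-2 = -1.
v=23: a=23^1·(≡13), b=23^0·(≡13) mod 23; (13|23)=+1, (13|23)=+1; (−1)^{1·0·11}·(+1)^0·(+1)^1 = +1.
v=5: a=5^1·(≡4), b=5^0·(≡2) mod 5; (4|5)=+1, (2|5)=-1; (−1)^{1·0·2}·(+1)^0·(-1)^1 = -1.
v=31: a=31^2·(≡7), b=31^0·(≡11) mod 31; (7|31)=+1, (11|31)=-1; (−1)^{2·0·15}·(+1)^0·(-1)^2 = +1.
v=17: a=17^0·(≡10), b=17^1·(≡16) mod 17; (10|17)=-1, (16|17)=+1; (−1)^{0·1·8}·(-1)^1·(+1)^0 = -1.
v=19: a=19^5·(≡2), b=19^0·(≡3) mod 19; (2|19)=-1, (3|19)=-1; (−1)^{5·0·9}·(-1)^0·(-1)^5 = -1.
Ram(-15295, -113883) = {3, 5, 7, 11, 17, 19, 29, ∞}; no ℚ_3-point on the conic.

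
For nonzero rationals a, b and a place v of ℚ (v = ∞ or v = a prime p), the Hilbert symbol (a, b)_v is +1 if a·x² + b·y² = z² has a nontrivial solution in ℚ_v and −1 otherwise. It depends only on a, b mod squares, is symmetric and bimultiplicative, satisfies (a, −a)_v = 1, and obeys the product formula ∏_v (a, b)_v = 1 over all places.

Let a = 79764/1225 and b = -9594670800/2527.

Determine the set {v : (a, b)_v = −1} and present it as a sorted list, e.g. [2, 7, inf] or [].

[3, 7]

(a, b) ≡ (69, -8211) mod (ℚ^×)²; places V = {2, 3, 5, 7, 11, 13, 17, 19, 23, ∞}.
(a,b)_2: α=2, β=4; u≡5, v≡5 (mod 8); ε(u)ε(v)=0·0, αω(v)=2·1, βω(u)=4·1; sum ≡ 0  ⇒  +1.
(a,b)_11: α=0, u≡9; β=2, v≡8 (mod 11); (9|11)=+1, (8|11)=-1; sign (−1)^0·+1^2·-1^0 = +1.
(a,b)_∞: sgn(69)=+, sgn(-8211)=−, so +1.
(a,b)_19: α=0, u≡15; β=-2, v≡9 (mod 19); (15|19)=-1, (9|19)=+1; sign (−1)^0·-1^-2·+1^0 = +1.
(a,b)_13: α=0, u≡3; β=2, v≡2 (mod 13); (3|13)=+1, (2|13)=-1; sign (−1)^0·+1^2·-1^0 = +1.
(a,b)_5: α=-2, u≡1; β=2, v≡4 (mod 5); (1|5)=+1, (4|5)=+1; sign (−1)^0·+1^2·+1^-2 = +1.
(a,b)_7: α=-2, u≡5; β=-1, v≡5 (mod 7); (5|7)=-1, (5|7)=-1; sign (−1)^0·-1^-1·-1^-2 = -1.
(a,b)_17: α=2, u≡4; β=1, v≡14 (mod 17); (4|17)=+1, (14|17)=-1; sign (−1)^0·+1^1·-1^2 = +1.
(a,b)_3: α=1, u≡2; β=1, v≡2 (mod 3); (2|3)=-1, (2|3)=-1; sign (−1)^1·-1^1·-1^1 = -1.
(a,b)_23: α=1, u≡3; β=1, v≡7 (mod 23); (3|23)=+1, (7|23)=-1; sign (−1)^1·+1^1·-1^1 = +1.
(69, -8211 / ℚ) ramifies at {3, 7}: a division algebra.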